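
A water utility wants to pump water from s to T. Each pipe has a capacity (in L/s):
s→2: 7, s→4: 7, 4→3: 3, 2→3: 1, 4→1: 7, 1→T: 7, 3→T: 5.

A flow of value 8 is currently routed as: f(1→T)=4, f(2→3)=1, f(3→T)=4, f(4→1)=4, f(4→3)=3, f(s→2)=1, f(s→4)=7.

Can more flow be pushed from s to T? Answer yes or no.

Residual reachable from s: {2, s}; T is not reachable.
Saturated cut: s→4, 2→3 with total capacity 8 = current flow value. Flow is maximum.

No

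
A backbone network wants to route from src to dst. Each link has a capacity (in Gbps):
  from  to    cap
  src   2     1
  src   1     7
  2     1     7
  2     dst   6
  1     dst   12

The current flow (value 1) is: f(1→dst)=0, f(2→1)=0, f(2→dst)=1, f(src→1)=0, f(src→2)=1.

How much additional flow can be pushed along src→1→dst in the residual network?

7

Residual capacities along the path: src→1: 7, 1→dst: 12.
Minimum is 7.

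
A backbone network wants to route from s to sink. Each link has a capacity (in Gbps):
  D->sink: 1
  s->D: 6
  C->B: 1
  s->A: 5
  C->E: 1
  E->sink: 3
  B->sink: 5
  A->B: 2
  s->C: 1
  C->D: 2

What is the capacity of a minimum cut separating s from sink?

Max flow = 4 (via 3 augmenting paths).
In the residual at optimum, the set reachable from s is {A, D, s}.
Cut edges: s->C (cap 1), A->B (cap 2), D->sink (cap 1). Sum = 4.

4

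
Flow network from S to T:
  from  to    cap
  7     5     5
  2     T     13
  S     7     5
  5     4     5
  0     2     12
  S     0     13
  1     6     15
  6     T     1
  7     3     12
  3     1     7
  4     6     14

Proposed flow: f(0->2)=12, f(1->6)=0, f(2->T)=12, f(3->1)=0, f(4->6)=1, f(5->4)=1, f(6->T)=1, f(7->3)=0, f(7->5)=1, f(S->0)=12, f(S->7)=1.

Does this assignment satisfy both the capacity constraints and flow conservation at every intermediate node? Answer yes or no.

Yes

Every edge has 0 ≤ f(e) ≤ cap(e).
At each intermediate node, inflow equals outflow.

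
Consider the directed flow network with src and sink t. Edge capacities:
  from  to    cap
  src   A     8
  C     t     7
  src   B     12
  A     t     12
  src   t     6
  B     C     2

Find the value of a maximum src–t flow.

Augment src->t: bottleneck 6. Total 6.
Augment src->A->t: bottleneck 8. Total 14.
Augment src->B->C->t: bottleneck 2. Total 16.
No augmenting path remains in the residual graph.

16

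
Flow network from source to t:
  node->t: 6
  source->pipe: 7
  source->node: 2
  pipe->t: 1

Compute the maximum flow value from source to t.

Augment source->node->t: bottleneck 2. Total 2.
Augment source->pipe->t: bottleneck 1. Total 3.
No augmenting path remains in the residual graph.

3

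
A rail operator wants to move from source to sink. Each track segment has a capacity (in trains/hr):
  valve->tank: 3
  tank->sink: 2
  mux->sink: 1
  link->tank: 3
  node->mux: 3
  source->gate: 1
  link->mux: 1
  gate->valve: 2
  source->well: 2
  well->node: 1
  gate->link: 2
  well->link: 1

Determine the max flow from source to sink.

Augment source->well->node->mux->sink: bottleneck 1. Total 1.
Augment source->well->link->tank->sink: bottleneck 1. Total 2.
Augment source->gate->link->tank->sink: bottleneck 1. Total 3.
No augmenting path remains in the residual graph.

3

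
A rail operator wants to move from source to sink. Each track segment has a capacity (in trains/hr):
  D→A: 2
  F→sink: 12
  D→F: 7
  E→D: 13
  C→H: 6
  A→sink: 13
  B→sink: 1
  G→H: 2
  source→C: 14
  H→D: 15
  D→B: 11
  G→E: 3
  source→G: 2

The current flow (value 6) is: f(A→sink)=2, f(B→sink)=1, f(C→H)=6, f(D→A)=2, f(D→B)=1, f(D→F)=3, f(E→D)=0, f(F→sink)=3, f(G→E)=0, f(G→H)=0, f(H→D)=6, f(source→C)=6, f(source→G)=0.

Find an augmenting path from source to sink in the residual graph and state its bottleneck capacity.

Residual along source→G→E→D→F→sink: source→G: 2, G→E: 3, E→D: 13, D→F: 4, F→sink: 9.
Bottleneck = min = 2.

source→G→E→D→F→sink, bottleneck 2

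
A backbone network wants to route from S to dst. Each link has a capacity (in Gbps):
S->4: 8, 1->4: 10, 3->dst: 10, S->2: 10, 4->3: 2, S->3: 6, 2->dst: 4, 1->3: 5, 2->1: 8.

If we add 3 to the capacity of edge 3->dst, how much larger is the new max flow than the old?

Original max flow = 14.
After raising cap(3->dst), augmenting paths through that edge carry 3 more units.
New max flow = 17. Increase = 3.

3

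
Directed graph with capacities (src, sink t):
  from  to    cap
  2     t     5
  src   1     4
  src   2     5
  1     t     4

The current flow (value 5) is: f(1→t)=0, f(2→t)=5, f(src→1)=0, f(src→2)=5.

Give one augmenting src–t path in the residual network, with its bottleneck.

Residual along src→1→t: src→1: 4, 1→t: 4.
Bottleneck = min = 4.

src→1→t, bottleneck 4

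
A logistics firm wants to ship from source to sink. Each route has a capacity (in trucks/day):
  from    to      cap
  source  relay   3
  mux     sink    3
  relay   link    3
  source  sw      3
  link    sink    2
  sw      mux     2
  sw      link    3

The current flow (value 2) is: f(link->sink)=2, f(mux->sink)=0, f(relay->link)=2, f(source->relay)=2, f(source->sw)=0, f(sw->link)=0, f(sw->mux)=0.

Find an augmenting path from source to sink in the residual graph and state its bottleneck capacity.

source->sw->mux->sink, bottleneck 2

Residual along source->sw->mux->sink: source->sw: 3, sw->mux: 2, mux->sink: 3.
Bottleneck = min = 2.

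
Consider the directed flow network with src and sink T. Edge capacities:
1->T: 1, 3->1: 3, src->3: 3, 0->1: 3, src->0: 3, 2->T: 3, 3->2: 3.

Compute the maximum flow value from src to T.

4

Augment src->0->1->T: bottleneck 1. Total 1.
Augment src->3->2->T: bottleneck 3. Total 4.
No augmenting path remains in the residual graph.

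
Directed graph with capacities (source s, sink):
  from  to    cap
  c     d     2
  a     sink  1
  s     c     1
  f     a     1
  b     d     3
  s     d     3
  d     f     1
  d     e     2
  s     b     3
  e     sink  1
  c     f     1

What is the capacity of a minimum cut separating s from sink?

2

Max flow = 2 (via 2 augmenting paths).
In the residual at optimum, the set reachable from s is {b, c, d, e, f, s}.
Cut edges: f→a (cap 1), e→sink (cap 1). Sum = 2.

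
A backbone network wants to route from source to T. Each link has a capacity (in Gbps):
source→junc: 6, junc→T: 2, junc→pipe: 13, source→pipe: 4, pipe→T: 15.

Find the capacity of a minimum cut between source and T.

Max flow = 10 (via 3 augmenting paths).
In the residual at optimum, the set reachable from source is {source}.
Cut edges: source→junc (cap 6), source→pipe (cap 4). Sum = 10.

10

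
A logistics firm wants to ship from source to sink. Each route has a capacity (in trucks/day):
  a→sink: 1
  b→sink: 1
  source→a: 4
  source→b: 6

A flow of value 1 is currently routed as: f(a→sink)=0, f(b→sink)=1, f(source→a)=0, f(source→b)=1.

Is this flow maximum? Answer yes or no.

No

Residual path source→a→sink has bottleneck 1 > 0.
Pushing 1 along it raises the flow to 2, so the given flow is not maximum.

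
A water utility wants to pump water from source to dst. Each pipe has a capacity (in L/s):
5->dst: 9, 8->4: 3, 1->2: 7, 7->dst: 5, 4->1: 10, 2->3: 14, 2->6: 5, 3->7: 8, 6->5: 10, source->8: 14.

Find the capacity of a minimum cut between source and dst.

Max flow = 3 (via 1 augmenting path).
In the residual at optimum, the set reachable from source is {8, source}.
Cut edges: 8->4 (cap 3). Sum = 3.

3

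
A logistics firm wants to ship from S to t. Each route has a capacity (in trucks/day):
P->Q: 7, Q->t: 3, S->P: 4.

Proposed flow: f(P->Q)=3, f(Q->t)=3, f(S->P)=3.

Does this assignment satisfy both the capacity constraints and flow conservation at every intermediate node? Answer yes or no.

Every edge has 0 ≤ f(e) ≤ cap(e).
At each intermediate node, inflow equals outflow.

Yes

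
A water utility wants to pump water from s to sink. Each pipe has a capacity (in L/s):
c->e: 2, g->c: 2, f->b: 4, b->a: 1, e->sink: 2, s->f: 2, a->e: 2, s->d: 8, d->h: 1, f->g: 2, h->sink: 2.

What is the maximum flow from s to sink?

Augment s->d->h->sink: bottleneck 1. Total 1.
Augment s->f->g->c->e->sink: bottleneck 2. Total 3.
No augmenting path remains in the residual graph.

3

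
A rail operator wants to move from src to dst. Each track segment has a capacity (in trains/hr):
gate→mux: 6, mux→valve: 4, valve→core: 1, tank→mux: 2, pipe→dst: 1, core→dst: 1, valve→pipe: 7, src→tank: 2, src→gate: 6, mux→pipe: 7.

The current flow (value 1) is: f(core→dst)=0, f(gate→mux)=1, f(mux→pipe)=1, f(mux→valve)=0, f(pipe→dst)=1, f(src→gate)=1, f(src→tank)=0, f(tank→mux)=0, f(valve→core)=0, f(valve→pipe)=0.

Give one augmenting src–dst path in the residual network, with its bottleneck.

src→gate→mux→valve→core→dst, bottleneck 1

Residual along src→gate→mux→valve→core→dst: src→gate: 5, gate→mux: 5, mux→valve: 4, valve→core: 1, core→dst: 1.
Bottleneck = min = 1.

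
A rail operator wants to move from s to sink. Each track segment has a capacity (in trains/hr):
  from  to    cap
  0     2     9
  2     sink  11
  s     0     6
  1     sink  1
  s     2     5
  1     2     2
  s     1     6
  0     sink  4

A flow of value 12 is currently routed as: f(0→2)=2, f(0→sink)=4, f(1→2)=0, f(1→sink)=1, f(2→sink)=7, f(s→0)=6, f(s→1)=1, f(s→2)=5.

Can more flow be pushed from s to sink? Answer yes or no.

Yes

Residual path s→1→2→sink has bottleneck 2 > 0.
Pushing 2 along it raises the flow to 14, so the given flow is not maximum.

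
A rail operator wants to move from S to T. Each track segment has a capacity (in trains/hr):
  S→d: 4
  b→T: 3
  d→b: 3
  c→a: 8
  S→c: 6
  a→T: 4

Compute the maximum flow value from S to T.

Augment S→c→a→T: bottleneck 4. Total 4.
Augment S→d→b→T: bottleneck 3. Total 7.
No augmenting path remains in the residual graph.

7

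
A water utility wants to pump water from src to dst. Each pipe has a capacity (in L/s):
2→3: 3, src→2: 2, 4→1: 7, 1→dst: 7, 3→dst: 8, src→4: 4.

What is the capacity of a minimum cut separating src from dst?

Max flow = 6 (via 2 augmenting paths).
In the residual at optimum, the set reachable from src is {src}.
Cut edges: src→4 (cap 4), src→2 (cap 2). Sum = 6.

6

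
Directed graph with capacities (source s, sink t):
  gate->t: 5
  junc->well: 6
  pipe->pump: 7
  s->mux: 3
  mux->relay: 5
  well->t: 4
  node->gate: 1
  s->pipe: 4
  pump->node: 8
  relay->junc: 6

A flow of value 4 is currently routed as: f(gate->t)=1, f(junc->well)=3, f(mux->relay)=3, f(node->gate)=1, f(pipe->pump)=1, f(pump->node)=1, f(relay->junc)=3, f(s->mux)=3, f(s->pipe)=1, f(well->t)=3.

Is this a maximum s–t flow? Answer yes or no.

Residual reachable from s: {node, pipe, pump, s}; t is not reachable.
Saturated cut: node->gate, s->mux with total capacity 4 = current flow value. Flow is maximum.

Yes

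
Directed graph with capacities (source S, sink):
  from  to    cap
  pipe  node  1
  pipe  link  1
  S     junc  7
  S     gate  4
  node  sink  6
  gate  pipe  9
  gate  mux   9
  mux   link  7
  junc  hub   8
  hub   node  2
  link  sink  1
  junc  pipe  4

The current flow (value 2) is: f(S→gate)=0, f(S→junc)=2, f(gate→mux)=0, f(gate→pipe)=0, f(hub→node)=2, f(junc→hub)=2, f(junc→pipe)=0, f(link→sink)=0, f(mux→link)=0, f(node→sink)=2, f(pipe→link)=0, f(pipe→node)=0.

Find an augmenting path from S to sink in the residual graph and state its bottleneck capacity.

S→junc→pipe→node→sink, bottleneck 1

Residual along S→junc→pipe→node→sink: S→junc: 5, junc→pipe: 4, pipe→node: 1, node→sink: 4.
Bottleneck = min = 1.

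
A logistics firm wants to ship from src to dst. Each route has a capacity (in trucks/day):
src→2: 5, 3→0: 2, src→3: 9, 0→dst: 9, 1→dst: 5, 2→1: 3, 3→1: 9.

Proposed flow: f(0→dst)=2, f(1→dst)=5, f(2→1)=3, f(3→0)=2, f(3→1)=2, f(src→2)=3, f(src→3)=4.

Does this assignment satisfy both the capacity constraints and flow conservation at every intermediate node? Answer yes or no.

Every edge has 0 ≤ f(e) ≤ cap(e).
At each intermediate node, inflow equals outflow.

Yes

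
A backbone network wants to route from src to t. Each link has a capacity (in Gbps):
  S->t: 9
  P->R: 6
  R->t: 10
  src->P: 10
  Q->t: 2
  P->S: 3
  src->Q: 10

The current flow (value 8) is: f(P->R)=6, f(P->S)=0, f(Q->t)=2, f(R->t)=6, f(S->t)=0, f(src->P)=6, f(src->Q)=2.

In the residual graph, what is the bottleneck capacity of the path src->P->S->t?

3

Residual capacities along the path: src->P: 4, P->S: 3, S->t: 9.
Minimum is 3.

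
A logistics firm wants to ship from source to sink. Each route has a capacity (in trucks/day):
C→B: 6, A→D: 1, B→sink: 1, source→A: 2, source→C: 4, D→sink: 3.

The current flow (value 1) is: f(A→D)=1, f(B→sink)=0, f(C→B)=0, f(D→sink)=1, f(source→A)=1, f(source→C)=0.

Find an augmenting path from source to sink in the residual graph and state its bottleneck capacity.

Residual along source→C→B→sink: source→C: 4, C→B: 6, B→sink: 1.
Bottleneck = min = 1.

source→C→B→sink, bottleneck 1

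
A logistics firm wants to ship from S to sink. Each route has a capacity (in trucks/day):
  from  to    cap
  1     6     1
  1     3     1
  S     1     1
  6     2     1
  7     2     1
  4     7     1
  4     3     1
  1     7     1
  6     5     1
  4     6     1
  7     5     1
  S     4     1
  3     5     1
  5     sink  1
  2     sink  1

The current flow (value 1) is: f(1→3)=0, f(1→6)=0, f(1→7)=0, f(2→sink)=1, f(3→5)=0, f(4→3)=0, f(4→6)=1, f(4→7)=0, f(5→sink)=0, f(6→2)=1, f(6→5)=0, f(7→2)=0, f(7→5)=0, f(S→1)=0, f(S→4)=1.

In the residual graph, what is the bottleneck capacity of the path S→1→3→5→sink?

1

Residual capacities along the path: S→1: 1, 1→3: 1, 3→5: 1, 5→sink: 1.
Minimum is 1.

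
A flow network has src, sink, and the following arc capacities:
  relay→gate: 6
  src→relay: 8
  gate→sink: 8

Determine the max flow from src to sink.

6

Augment src→relay→gate→sink: bottleneck 6. Total 6.
No augmenting path remains in the residual graph.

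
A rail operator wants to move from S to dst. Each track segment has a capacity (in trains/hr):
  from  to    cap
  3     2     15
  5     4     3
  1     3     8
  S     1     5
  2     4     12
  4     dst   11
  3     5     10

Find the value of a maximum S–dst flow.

5

Augment S→1→3→2→4→dst: bottleneck 5. Total 5.
No augmenting path remains in the residual graph.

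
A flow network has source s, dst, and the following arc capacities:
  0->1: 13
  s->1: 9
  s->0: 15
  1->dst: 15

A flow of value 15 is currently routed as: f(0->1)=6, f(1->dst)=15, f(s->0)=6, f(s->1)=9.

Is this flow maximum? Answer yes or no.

Residual reachable from s: {0, 1, s}; dst is not reachable.
Saturated cut: 1->dst with total capacity 15 = current flow value. Flow is maximum.

Yes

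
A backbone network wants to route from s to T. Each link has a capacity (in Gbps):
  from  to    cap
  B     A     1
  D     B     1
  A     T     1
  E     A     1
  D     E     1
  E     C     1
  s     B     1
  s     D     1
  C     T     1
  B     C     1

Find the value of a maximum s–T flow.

2

Augment s→B→A→T: bottleneck 1. Total 1.
Augment s→D→B→C→T: bottleneck 1. Total 2.
No augmenting path remains in the residual graph.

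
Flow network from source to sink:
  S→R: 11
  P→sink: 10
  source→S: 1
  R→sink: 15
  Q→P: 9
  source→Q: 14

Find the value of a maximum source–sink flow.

Augment source→Q→P→sink: bottleneck 9. Total 9.
Augment source→S→R→sink: bottleneck 1. Total 10.
No augmenting path remains in the residual graph.

10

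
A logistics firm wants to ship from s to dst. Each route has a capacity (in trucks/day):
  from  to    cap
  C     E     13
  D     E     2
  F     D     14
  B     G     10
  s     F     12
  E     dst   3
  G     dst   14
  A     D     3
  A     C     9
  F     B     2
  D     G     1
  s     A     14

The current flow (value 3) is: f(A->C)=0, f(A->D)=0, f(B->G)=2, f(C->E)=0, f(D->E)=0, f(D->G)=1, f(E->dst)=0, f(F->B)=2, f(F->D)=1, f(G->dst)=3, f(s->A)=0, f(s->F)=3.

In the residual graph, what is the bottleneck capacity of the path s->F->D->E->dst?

Residual capacities along the path: s->F: 9, F->D: 13, D->E: 2, E->dst: 3.
Minimum is 2.

2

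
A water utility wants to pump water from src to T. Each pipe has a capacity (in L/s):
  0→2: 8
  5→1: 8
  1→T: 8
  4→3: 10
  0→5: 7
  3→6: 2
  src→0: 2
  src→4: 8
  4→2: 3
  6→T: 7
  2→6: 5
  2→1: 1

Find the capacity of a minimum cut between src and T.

7

Max flow = 7 (via 4 augmenting paths).
In the residual at optimum, the set reachable from src is {3, 4, src}.
Cut edges: src→0 (cap 2), 4→2 (cap 3), 3→6 (cap 2). Sum = 7.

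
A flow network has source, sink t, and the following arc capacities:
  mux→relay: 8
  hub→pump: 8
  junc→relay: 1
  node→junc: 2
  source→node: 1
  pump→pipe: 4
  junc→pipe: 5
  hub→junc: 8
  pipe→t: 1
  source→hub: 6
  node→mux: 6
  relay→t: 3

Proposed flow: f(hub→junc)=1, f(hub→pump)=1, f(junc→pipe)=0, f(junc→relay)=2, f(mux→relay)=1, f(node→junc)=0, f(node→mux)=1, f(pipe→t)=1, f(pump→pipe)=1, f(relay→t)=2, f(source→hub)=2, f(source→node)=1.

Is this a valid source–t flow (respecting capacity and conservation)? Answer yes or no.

Capacity violated on junc→relay: flow 2 > capacity 1.

No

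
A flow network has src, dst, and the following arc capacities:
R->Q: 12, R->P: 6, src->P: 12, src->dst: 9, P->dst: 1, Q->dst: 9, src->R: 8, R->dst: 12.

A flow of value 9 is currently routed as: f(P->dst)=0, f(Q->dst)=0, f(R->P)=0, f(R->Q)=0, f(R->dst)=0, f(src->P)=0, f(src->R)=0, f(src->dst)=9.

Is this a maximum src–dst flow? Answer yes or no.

No

Residual path src->R->dst has bottleneck 8 > 0.
Pushing 8 along it raises the flow to 17, so the given flow is not maximum.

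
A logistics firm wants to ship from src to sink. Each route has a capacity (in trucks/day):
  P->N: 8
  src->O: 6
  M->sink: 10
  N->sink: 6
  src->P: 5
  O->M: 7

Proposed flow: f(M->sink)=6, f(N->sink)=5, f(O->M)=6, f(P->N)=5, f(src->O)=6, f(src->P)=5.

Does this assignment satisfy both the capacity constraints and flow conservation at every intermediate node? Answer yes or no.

Every edge has 0 ≤ f(e) ≤ cap(e).
At each intermediate node, inflow equals outflow.

Yes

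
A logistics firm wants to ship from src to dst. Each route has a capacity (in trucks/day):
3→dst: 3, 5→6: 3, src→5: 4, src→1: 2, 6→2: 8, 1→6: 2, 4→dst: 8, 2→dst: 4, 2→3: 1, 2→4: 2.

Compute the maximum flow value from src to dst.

5

Augment src→1→6→2→dst: bottleneck 2. Total 2.
Augment src→5→6→2→dst: bottleneck 2. Total 4.
Augment src→5→6→2→3→dst: bottleneck 1. Total 5.
No augmenting path remains in the residual graph.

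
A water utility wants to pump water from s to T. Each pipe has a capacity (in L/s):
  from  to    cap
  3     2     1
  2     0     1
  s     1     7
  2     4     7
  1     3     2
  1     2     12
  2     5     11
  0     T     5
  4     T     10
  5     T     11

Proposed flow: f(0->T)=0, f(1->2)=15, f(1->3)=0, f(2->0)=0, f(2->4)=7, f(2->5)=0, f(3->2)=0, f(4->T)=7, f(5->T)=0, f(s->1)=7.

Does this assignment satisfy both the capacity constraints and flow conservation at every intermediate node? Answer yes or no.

No

Capacity violated on 1->2: flow 15 > capacity 12.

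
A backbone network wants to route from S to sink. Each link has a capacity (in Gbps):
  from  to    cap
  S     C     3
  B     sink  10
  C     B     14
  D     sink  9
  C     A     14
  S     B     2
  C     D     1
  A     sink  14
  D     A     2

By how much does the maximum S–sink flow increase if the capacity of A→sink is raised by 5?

0

Original max flow = 5.
Edge A→sink does not cross the min cut (source side {S}), so extra capacity there cannot help.
New max flow = 5. Increase = 0.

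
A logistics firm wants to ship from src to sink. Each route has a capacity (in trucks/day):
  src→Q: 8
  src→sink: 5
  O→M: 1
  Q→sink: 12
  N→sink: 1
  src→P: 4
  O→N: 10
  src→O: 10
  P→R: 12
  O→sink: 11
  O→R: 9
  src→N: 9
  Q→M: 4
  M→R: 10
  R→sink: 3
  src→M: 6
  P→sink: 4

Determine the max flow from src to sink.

31

Augment src→sink: bottleneck 5. Total 5.
Augment src→Q→sink: bottleneck 8. Total 13.
Augment src→P→sink: bottleneck 4. Total 17.
Augment src→O→sink: bottleneck 10. Total 27.
Augment src→N→sink: bottleneck 1. Total 28.
Augment src→M→R→sink: bottleneck 3. Total 31.
No augmenting path remains in the residual graph.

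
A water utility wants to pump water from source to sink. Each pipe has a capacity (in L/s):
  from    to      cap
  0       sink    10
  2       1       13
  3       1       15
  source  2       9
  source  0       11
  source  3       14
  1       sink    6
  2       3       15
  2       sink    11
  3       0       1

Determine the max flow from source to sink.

Augment source→2→sink: bottleneck 9. Total 9.
Augment source→0→sink: bottleneck 10. Total 19.
Augment source→3→1→sink: bottleneck 6. Total 25.
No augmenting path remains in the residual graph.

25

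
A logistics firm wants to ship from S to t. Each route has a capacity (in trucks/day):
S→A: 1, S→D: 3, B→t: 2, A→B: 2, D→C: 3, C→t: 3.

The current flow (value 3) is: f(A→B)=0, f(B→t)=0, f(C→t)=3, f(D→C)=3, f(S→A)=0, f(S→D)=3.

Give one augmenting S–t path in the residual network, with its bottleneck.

Residual along S→A→B→t: S→A: 1, A→B: 2, B→t: 2.
Bottleneck = min = 1.

S→A→B→t, bottleneck 1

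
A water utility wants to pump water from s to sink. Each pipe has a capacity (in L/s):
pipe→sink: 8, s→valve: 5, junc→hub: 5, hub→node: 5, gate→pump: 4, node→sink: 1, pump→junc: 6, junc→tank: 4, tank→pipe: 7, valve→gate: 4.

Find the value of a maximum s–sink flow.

Augment s→valve→gate→pump→junc→hub→node→sink: bottleneck 1. Total 1.
Augment s→valve→gate→pump→junc→tank→pipe→sink: bottleneck 3. Total 4.
No augmenting path remains in the residual graph.

4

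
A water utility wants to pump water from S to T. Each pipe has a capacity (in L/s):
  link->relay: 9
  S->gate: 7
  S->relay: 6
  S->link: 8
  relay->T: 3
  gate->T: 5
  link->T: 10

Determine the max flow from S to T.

Augment S->link->T: bottleneck 8. Total 8.
Augment S->gate->T: bottleneck 5. Total 13.
Augment S->relay->T: bottleneck 3. Total 16.
No augmenting path remains in the residual graph.

16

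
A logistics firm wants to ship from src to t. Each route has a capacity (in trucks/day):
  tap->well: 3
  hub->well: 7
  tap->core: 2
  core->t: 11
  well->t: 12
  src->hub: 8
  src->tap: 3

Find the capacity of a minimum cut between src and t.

Max flow = 10 (via 3 augmenting paths).
In the residual at optimum, the set reachable from src is {hub, src}.
Cut edges: src->tap (cap 3), hub->well (cap 7). Sum = 10.

10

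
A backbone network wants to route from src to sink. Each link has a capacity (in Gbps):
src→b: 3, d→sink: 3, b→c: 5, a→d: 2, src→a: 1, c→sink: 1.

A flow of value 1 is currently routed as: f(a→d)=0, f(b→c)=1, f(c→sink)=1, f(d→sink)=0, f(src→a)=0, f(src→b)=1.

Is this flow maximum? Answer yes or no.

Residual path src→a→d→sink has bottleneck 1 > 0.
Pushing 1 along it raises the flow to 2, so the given flow is not maximum.

No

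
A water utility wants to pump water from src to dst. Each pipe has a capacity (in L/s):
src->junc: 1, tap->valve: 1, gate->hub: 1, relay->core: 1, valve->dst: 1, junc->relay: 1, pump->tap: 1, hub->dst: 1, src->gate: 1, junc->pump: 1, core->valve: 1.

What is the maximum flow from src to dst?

2

Augment src->gate->hub->dst: bottleneck 1. Total 1.
Augment src->junc->pump->tap->valve->dst: bottleneck 1. Total 2.
No augmenting path remains in the residual graph.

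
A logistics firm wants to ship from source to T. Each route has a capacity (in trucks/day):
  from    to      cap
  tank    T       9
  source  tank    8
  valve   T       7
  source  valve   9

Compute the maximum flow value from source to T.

15

Augment source->tank->T: bottleneck 8. Total 8.
Augment source->valve->T: bottleneck 7. Total 15.
No augmenting path remains in the residual graph.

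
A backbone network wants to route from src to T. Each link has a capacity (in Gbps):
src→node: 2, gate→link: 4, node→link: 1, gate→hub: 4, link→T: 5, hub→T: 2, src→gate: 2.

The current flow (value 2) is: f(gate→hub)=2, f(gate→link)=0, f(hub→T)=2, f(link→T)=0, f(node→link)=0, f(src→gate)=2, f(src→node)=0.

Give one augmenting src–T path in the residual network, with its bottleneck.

src→node→link→T, bottleneck 1

Residual along src→node→link→T: src→node: 2, node→link: 1, link→T: 5.
Bottleneck = min = 1.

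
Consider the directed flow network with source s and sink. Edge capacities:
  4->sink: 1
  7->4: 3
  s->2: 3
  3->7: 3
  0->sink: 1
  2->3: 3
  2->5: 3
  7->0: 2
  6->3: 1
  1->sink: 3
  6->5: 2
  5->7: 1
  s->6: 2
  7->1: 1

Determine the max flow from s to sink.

Augment s->2->3->7->0->sink: bottleneck 1. Total 1.
Augment s->2->3->7->1->sink: bottleneck 1. Total 2.
Augment s->2->3->7->4->sink: bottleneck 1. Total 3.
No augmenting path remains in the residual graph.

3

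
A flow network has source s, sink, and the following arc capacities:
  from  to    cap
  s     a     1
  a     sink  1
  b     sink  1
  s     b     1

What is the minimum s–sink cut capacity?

Max flow = 2 (via 2 augmenting paths).
In the residual at optimum, the set reachable from s is {s}.
Cut edges: s→a (cap 1), s→b (cap 1). Sum = 2.

2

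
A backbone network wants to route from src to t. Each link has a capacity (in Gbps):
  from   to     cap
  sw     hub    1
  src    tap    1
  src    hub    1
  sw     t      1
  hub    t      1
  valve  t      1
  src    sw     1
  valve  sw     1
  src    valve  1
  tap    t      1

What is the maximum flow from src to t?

Augment src→valve→t: bottleneck 1. Total 1.
Augment src→tap→t: bottleneck 1. Total 2.
Augment src→sw→t: bottleneck 1. Total 3.
Augment src→hub→t: bottleneck 1. Total 4.
No augmenting path remains in the residual graph.

4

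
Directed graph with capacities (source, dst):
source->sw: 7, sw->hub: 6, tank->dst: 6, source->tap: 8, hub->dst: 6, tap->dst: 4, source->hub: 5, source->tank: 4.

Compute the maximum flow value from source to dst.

14

Augment source->tank->dst: bottleneck 4. Total 4.
Augment source->hub->dst: bottleneck 5. Total 9.
Augment source->tap->dst: bottleneck 4. Total 13.
Augment source->sw->hub->dst: bottleneck 1. Total 14.
No augmenting path remains in the residual graph.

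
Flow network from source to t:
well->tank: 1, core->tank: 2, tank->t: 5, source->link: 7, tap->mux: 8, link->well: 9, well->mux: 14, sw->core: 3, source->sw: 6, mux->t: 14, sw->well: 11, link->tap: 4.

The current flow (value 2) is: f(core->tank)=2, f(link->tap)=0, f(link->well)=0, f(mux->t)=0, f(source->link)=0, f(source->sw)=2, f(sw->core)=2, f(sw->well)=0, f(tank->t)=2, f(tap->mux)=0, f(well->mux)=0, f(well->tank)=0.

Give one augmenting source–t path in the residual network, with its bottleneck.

Residual along source->sw->well->tank->t: source->sw: 4, sw->well: 11, well->tank: 1, tank->t: 3.
Bottleneck = min = 1.

source->sw->well->tank->t, bottleneck 1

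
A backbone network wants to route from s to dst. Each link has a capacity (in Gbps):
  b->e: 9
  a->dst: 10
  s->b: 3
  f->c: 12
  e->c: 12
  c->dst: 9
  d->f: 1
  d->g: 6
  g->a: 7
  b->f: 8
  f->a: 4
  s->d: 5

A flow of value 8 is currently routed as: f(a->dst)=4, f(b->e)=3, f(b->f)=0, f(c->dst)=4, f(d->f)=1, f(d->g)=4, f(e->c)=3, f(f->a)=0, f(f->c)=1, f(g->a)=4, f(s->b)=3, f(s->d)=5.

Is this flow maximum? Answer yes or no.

Residual reachable from s: {s}; dst is not reachable.
Saturated cut: s->b, s->d with total capacity 8 = current flow value. Flow is maximum.

Yes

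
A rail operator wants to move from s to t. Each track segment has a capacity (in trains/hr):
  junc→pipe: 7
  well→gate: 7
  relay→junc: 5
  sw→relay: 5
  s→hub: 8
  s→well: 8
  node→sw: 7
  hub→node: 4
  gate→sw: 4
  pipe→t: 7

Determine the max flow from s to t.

5

Augment s→well→gate→sw→relay→junc→pipe→t: bottleneck 4. Total 4.
Augment s→hub→node→sw→relay→junc→pipe→t: bottleneck 1. Total 5.
No augmenting path remains in the residual graph.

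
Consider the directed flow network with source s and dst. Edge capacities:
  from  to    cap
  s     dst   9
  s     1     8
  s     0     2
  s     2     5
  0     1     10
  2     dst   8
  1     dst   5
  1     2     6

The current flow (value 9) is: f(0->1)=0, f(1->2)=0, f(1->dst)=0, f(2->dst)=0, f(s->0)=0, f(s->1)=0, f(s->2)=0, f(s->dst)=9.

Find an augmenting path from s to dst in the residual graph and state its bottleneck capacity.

Residual along s->1->dst: s->1: 8, 1->dst: 5.
Bottleneck = min = 5.

s->1->dst, bottleneck 5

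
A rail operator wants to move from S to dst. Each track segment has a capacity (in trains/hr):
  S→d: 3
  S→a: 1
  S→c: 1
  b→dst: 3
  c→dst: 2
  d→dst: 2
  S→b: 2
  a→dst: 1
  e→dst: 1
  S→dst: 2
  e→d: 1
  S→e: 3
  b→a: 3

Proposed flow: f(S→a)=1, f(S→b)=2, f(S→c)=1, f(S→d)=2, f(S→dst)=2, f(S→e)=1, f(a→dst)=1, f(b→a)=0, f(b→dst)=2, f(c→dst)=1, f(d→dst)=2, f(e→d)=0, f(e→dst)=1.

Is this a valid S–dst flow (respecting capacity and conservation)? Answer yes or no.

Yes

Every edge has 0 ≤ f(e) ≤ cap(e).
At each intermediate node, inflow equals outflow.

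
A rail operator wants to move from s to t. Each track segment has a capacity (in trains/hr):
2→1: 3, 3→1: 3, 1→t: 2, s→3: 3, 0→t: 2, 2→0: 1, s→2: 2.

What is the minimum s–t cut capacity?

3

Max flow = 3 (via 2 augmenting paths).
In the residual at optimum, the set reachable from s is {1, 2, 3, s}.
Cut edges: 2→0 (cap 1), 1→t (cap 2). Sum = 3.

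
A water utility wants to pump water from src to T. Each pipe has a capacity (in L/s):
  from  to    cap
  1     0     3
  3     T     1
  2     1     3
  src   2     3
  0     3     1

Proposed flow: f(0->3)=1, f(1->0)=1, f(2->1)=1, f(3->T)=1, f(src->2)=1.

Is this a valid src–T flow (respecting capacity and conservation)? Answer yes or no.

Yes

Every edge has 0 ≤ f(e) ≤ cap(e).
At each intermediate node, inflow equals outflow.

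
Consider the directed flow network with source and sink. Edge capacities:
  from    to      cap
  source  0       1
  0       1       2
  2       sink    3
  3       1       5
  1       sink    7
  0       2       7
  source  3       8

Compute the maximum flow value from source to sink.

Augment source->3->1->sink: bottleneck 5. Total 5.
Augment source->0->1->sink: bottleneck 1. Total 6.
No augmenting path remains in the residual graph.

6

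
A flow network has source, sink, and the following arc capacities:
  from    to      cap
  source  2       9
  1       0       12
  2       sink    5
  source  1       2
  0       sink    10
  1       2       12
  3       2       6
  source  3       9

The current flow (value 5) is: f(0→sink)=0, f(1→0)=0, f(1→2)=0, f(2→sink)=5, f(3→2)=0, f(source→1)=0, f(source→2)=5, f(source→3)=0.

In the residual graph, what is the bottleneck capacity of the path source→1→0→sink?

Residual capacities along the path: source→1: 2, 1→0: 12, 0→sink: 10.
Minimum is 2.

2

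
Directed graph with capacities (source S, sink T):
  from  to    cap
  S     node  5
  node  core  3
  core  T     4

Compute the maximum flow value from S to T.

Augment S->node->core->T: bottleneck 3. Total 3.
No augmenting path remains in the residual graph.

3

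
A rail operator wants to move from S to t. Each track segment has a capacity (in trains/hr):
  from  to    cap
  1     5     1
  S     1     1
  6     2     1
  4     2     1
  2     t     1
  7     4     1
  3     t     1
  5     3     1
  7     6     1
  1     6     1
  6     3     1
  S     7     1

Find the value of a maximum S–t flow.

Augment S→7→4→2→t: bottleneck 1. Total 1.
Augment S→1→6→3→t: bottleneck 1. Total 2.
No augmenting path remains in the residual graph.

2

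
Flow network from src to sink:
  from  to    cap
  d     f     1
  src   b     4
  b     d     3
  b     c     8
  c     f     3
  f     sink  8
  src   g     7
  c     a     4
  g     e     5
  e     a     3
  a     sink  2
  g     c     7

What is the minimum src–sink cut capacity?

6

Max flow = 6 (via 3 augmenting paths).
In the residual at optimum, the set reachable from src is {a, b, c, d, e, g, src}.
Cut edges: d→f (cap 1), c→f (cap 3), a→sink (cap 2). Sum = 6.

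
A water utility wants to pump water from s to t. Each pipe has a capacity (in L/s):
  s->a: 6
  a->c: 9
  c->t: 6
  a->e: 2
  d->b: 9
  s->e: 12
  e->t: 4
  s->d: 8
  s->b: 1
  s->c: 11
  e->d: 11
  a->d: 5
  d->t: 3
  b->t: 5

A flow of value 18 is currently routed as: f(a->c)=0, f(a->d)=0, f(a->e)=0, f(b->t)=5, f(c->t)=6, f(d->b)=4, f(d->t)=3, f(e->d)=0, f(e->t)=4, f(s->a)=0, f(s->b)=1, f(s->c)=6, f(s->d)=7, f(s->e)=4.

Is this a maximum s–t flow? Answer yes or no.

Residual reachable from s: {a, b, c, d, e, s}; t is not reachable.
Saturated cut: e->t, d->t, b->t, c->t with total capacity 18 = current flow value. Flow is maximum.

Yes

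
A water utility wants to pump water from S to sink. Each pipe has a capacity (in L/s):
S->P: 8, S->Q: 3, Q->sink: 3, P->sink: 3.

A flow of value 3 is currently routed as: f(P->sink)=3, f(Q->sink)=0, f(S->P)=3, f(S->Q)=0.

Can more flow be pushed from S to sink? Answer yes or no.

Residual path S->Q->sink has bottleneck 3 > 0.
Pushing 3 along it raises the flow to 6, so the given flow is not maximum.

Yes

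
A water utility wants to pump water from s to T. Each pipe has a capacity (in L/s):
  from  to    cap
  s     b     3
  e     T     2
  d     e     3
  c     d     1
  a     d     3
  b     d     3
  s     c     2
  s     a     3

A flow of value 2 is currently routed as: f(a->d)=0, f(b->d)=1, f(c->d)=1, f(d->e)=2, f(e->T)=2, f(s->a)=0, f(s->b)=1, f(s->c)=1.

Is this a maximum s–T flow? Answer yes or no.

Yes

Residual reachable from s: {a, b, c, d, e, s}; T is not reachable.
Saturated cut: e->T with total capacity 2 = current flow value. Flow is maximum.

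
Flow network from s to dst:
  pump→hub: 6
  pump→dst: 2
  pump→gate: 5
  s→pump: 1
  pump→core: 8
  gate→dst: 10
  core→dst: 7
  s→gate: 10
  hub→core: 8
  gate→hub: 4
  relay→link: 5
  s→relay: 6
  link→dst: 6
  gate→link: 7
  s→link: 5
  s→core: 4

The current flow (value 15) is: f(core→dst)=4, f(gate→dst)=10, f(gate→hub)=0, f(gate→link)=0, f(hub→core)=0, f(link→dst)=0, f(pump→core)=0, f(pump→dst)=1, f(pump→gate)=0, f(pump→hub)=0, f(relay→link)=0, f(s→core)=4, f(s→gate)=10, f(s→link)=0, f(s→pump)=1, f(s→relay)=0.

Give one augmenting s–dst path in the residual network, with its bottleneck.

s→link→dst, bottleneck 5

Residual along s→link→dst: s→link: 5, link→dst: 6.
Bottleneck = min = 5.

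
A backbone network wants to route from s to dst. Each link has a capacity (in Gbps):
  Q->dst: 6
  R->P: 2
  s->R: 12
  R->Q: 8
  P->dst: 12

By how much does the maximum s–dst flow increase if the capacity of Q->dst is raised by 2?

Original max flow = 8.
After raising cap(Q->dst), augmenting paths through that edge carry 2 more units.
New max flow = 10. Increase = 2.

2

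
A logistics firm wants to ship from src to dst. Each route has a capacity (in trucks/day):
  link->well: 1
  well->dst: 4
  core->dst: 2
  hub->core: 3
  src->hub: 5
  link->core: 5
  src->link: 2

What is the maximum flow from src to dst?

3

Augment src->hub->core->dst: bottleneck 2. Total 2.
Augment src->link->well->dst: bottleneck 1. Total 3.
No augmenting path remains in the residual graph.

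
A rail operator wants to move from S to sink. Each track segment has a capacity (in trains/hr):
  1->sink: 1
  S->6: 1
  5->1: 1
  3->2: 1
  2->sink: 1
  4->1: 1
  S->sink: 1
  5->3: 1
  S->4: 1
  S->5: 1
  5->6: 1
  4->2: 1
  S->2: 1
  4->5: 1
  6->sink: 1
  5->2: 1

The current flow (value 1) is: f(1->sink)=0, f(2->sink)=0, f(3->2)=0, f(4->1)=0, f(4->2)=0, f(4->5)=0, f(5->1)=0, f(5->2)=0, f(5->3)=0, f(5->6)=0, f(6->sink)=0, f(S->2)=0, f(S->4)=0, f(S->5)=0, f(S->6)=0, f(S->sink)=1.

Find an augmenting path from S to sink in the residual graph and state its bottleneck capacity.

Residual along S->6->sink: S->6: 1, 6->sink: 1.
Bottleneck = min = 1.

S->6->sink, bottleneck 1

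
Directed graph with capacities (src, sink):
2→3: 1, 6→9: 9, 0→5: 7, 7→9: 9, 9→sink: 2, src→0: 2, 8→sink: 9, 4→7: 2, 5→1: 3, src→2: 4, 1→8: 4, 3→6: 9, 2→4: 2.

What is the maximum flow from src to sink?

Augment src→2→4→7→9→sink: bottleneck 2. Total 2.
Augment src→0→5→1→8→sink: bottleneck 2. Total 4.
No augmenting path remains in the residual graph.

4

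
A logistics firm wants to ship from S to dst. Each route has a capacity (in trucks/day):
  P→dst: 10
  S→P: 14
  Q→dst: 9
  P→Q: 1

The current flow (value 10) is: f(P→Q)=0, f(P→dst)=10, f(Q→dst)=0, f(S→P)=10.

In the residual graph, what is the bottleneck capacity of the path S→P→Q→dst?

Residual capacities along the path: S→P: 4, P→Q: 1, Q→dst: 9.
Minimum is 1.

1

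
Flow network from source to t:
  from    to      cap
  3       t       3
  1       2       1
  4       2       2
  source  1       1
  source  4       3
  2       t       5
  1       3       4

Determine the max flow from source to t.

Augment source→4→2→t: bottleneck 2. Total 2.
Augment source→1→2→t: bottleneck 1. Total 3.
No augmenting path remains in the residual graph.

3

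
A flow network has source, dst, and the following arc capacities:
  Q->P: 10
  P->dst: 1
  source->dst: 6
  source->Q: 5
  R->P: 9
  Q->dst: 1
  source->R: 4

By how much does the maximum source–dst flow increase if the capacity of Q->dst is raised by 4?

4

Original max flow = 8.
After raising cap(Q->dst), augmenting paths through that edge carry 4 more units.
New max flow = 12. Increase = 4.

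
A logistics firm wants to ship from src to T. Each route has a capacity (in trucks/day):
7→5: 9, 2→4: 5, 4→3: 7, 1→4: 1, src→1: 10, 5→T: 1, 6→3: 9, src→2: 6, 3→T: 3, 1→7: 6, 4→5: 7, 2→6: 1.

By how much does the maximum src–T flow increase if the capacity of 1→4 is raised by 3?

Original max flow = 4.
Edge 1→4 does not cross the min cut (source side {1, 2, 3, 4, 5, 6, 7, src}), so extra capacity there cannot help.
New max flow = 4. Increase = 0.

0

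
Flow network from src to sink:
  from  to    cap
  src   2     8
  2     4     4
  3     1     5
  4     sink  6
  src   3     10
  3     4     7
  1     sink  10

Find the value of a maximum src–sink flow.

11

Augment src→2→4→sink: bottleneck 4. Total 4.
Augment src→3→4→sink: bottleneck 2. Total 6.
Augment src→3→1→sink: bottleneck 5. Total 11.
No augmenting path remains in the residual graph.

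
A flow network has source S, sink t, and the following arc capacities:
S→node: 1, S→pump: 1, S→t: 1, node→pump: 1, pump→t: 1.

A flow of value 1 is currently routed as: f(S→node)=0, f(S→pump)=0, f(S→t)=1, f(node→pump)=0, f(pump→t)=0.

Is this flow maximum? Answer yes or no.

No

Residual path S→pump→t has bottleneck 1 > 0.
Pushing 1 along it raises the flow to 2, so the given flow is not maximum.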